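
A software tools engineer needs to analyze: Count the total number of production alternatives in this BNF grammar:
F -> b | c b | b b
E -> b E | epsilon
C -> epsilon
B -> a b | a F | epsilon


Counting alternatives per rule:
  F: 3 alternative(s)
  E: 2 alternative(s)
  C: 1 alternative(s)
  B: 3 alternative(s)
Sum: 3 + 2 + 1 + 3 = 9

9


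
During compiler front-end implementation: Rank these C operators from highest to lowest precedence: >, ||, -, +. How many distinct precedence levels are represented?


Looking up precedence for each operator:
  > -> precedence 4
  || -> precedence 1
  - -> precedence 5
  + -> precedence 5
Sorted highest to lowest: -, +, >, ||
Distinct precedence values: [5, 4, 1]
Number of distinct levels: 3

3


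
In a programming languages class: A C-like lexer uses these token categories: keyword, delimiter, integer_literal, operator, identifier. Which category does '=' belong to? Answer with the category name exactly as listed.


Token: '='
Checking categories:
  identifier: no
  integer_literal: no
  operator: YES
  keyword: no
  delimiter: no
Category: operator

operator


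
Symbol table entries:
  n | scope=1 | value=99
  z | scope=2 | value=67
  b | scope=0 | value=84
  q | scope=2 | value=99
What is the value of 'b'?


Searching symbol table for 'b':
  n | scope=1 | value=99
  z | scope=2 | value=67
  b | scope=0 | value=84 <- MATCH
  q | scope=2 | value=99
Found 'b' at scope 0 with value 84

84


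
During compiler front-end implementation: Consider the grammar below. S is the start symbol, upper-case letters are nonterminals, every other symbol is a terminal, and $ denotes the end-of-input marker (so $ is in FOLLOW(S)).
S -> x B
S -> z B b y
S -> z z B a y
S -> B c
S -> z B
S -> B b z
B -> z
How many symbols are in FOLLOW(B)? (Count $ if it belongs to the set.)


S is the start symbol and does not occur in any rule body, so FOLLOW(S) = {$}.
Examining every occurrence of B in a rule body:
  S -> x B : B is at the right end -> add FOLLOW(S) = {$}
  S -> z B b y : B is followed by terminal 'b' -> add 'b'
  S -> z z B a y : B is followed by terminal 'a' -> add 'a'
  S -> B c : B is followed by terminal 'c' -> add 'c'
  S -> z B : B is at the right end -> add FOLLOW(S) = {$} (already in the set)
  S -> B b z : B is followed by terminal 'b' -> add 'b' (already in the set)
  B -> z : B does not occur in the body -> contributes nothing
FOLLOW(B) = {a, b, c, $}
Count: 4

4


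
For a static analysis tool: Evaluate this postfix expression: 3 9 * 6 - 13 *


Processing tokens left to right:
Push 3, Push 9
Pop 3 and 9, compute 3 * 9 = 27, push 27
Push 6
Pop 27 and 6, compute 27 - 6 = 21, push 21
Push 13
Pop 21 and 13, compute 21 * 13 = 273, push 273
Stack result: 273

273


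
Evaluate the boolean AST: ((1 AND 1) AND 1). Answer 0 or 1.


Step 1: Evaluate inner node
  1 AND 1 = 1
Step 2: Evaluate root node
  1 AND 1 = 1

1


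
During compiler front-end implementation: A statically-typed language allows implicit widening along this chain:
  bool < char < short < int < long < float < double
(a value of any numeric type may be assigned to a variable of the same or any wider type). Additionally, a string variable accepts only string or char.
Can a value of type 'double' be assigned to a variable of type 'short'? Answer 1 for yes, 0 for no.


Target variable type: short
Source value type: double
Numeric ranks: double=6, short=2
Widening allowed iff rank(source) <= rank(target): 6 <= 2? No
Result: 0

0


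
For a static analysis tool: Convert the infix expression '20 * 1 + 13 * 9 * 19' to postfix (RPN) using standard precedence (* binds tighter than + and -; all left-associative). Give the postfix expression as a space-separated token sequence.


Applying the shunting-yard algorithm:
  Operand 20 -> output
  Push '*' onto operator stack -> op-stack: [*]
  Operand 1 -> output
  See '+' (prec 1); top '*' (prec 2) >= it -> pop '*' to output
  Push '+' onto operator stack -> op-stack: [+]
  Operand 13 -> output
  Push '*' onto operator stack -> op-stack: [+, *]
  Operand 9 -> output
  See '*' (prec 2); top '*' (prec 2) >= it -> pop '*' to output
  Push '*' onto operator stack -> op-stack: [+, *]
  Operand 19 -> output
  End of input: pop '*' to output
  End of input: pop '+' to output
Postfix result: 20 1 * 13 9 * 19 * +

20 1 * 13 9 * 19 * +


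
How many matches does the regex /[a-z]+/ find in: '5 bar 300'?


Pattern: /[a-z]+/ (identifiers)
Input: '5 bar 300'
Scanning for matches:
  Match 1: 'bar'
Total matches: 1

1


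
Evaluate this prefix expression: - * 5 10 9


Parsing prefix expression: - * 5 10 9
Step 1: Innermost operation '* 5 10'
  5 * 10 = 50
Step 2: Outer operation '- [50] 9'
  50 - 9 = 41

41


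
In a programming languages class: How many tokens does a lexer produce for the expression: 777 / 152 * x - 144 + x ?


Scanning '777 / 152 * x - 144 + x'
Token 1: '777' -> integer_literal
Token 2: '/' -> operator
Token 3: '152' -> integer_literal
Token 4: '*' -> operator
Token 5: 'x' -> identifier
Token 6: '-' -> operator
Token 7: '144' -> integer_literal
Token 8: '+' -> operator
Token 9: 'x' -> identifier
Total tokens: 9

9


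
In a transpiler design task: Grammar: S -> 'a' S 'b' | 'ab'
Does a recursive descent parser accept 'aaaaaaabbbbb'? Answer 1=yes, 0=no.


Grammar accepts strings of the form a^n b^n (n >= 1)
Word: 'aaaaaaabbbbb'
Counting: 7 a's and 5 b's
Check: 7 == 5? No
Mismatch: a-count != b-count
Rejected

0


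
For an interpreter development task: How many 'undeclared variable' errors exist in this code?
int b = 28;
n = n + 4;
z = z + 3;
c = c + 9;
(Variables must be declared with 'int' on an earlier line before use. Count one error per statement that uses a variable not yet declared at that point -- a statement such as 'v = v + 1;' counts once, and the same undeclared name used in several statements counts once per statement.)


Scanning code line by line:
  Line 1: declare 'b' -> declared = ['b']
  Line 2: use 'n' -> ERROR (undeclared)
  Line 3: use 'z' -> ERROR (undeclared)
  Line 4: use 'c' -> ERROR (undeclared)
Total undeclared variable errors: 3

3


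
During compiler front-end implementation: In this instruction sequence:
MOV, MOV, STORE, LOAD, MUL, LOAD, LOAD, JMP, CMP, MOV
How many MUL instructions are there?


Scanning instruction sequence for MUL:
  Position 1: MOV
  Position 2: MOV
  Position 3: STORE
  Position 4: LOAD
  Position 5: MUL <- MATCH
  Position 6: LOAD
  Position 7: LOAD
  Position 8: JMP
  Position 9: CMP
  Position 10: MOV
Matches at positions: [5]
Total MUL count: 1

1


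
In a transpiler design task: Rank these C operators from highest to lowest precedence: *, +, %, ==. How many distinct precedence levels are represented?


Looking up precedence for each operator:
  * -> precedence 6
  + -> precedence 5
  % -> precedence 6
  == -> precedence 3
Sorted highest to lowest: *, %, +, ==
Distinct precedence values: [6, 5, 3]
Number of distinct levels: 3

3


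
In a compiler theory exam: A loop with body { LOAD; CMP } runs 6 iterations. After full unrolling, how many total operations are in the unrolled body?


Loop body operations: LOAD, CMP (2 ops per iteration)
Unrolling 6 iterations:
  Iteration 1: LOAD, CMP (2 ops)
  Iteration 2: LOAD, CMP (2 ops)
  Iteration 3: LOAD, CMP (2 ops)
  Iteration 4: LOAD, CMP (2 ops)
  Iteration 5: LOAD, CMP (2 ops)
  Iteration 6: LOAD, CMP (2 ops)
Total: 6 iterations * 2 ops/iter = 12 operations

12


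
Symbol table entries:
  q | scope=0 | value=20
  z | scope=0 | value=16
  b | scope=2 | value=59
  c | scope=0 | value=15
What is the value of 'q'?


Searching symbol table for 'q':
  q | scope=0 | value=20 <- MATCH
  z | scope=0 | value=16
  b | scope=2 | value=59
  c | scope=0 | value=15
Found 'q' at scope 0 with value 20

20


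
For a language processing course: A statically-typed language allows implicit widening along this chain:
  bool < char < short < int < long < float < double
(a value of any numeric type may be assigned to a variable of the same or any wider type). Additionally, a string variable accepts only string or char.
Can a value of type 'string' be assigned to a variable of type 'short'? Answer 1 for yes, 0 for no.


Target variable type: short
Source value type: string
Rule: string cannot widen to any numeric type
Result: 0

0


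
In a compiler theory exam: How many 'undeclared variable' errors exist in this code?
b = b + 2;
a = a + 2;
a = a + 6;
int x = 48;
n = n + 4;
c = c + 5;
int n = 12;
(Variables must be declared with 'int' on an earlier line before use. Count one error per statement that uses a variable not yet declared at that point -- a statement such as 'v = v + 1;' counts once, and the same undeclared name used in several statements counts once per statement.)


Scanning code line by line:
  Line 1: use 'b' -> ERROR (undeclared)
  Line 2: use 'a' -> ERROR (undeclared)
  Line 3: use 'a' -> ERROR (undeclared)
  Line 4: declare 'x' -> declared = ['x']
  Line 5: use 'n' -> ERROR (undeclared)
  Line 6: use 'c' -> ERROR (undeclared)
  Line 7: declare 'n' -> declared = ['n', 'x']
Total undeclared variable errors: 5

5


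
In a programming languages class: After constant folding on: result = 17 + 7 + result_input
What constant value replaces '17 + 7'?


Identifying constant sub-expression:
  Original: result = 17 + 7 + result_input
  17 and 7 are both compile-time constants
  Evaluating: 17 + 7 = 24
  After folding: result = 24 + result_input

24


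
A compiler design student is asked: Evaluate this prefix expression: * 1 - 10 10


Parsing prefix expression: * 1 - 10 10
Step 1: Innermost operation '- 10 10'
  10 - 10 = 0
Step 2: Outer operation '* 1 [0]'
  1 * 0 = 0

0


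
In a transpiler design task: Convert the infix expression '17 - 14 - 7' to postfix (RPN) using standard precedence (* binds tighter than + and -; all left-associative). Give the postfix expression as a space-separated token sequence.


Applying the shunting-yard algorithm:
  Operand 17 -> output
  Push '-' onto operator stack -> op-stack: [-]
  Operand 14 -> output
  See '-' (prec 1); top '-' (prec 1) >= it -> pop '-' to output
  Push '-' onto operator stack -> op-stack: [-]
  Operand 7 -> output
  End of input: pop '-' to output
Postfix result: 17 14 - 7 -

17 14 - 7 -


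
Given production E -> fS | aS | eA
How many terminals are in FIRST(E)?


Production: E -> fS | aS | eA
Examining each alternative for leading terminals:
  E -> fS : first terminal = 'f'
  E -> aS : first terminal = 'a'
  E -> eA : first terminal = 'e'
FIRST(E) = {a, e, f}
Count: 3

3


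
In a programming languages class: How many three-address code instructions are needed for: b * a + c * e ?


Expression: b * a + c * e
Generating three-address code (respecting * over +/- precedence):
  Instruction 1: t1 = b * a
  Instruction 2: t2 = c * e
  Instruction 3: t3 = t1 + t2
Total instructions: 3

3


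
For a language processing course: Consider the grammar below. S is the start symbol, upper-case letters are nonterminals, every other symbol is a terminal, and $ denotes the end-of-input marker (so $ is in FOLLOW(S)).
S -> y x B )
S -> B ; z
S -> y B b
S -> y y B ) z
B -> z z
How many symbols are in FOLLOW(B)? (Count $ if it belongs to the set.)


S is the start symbol and does not occur in any rule body, so FOLLOW(S) = {$}.
Examining every occurrence of B in a rule body:
  S -> y x B ) : B is followed by terminal ')' -> add ')'
  S -> B ; z : B is followed by terminal ';' -> add ';'
  S -> y B b : B is followed by terminal 'b' -> add 'b'
  S -> y y B ) z : B is followed by terminal ')' -> add ')' (already in the set)
  B -> z z : B does not occur in the body -> contributes nothing
FOLLOW(B) = {), ;, b}
Count: 3

3


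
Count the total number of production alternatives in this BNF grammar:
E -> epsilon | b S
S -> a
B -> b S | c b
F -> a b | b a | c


Counting alternatives per rule:
  E: 2 alternative(s)
  S: 1 alternative(s)
  B: 2 alternative(s)
  F: 3 alternative(s)
Sum: 2 + 1 + 2 + 3 = 8

8


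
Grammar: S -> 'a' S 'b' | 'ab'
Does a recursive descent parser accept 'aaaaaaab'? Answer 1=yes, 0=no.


Grammar accepts strings of the form a^n b^n (n >= 1)
Word: 'aaaaaaab'
Counting: 7 a's and 1 b's
Check: 7 == 1? No
Mismatch: a-count != b-count
Rejected

0


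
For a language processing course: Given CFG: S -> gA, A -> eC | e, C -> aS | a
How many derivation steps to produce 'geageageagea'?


Grammar: S -> gA, A -> eC | e, C -> aS | a
Deriving 'geageageagea':
Step 1: S -> gA => gA
Step 2: A -> eC => geC
Step 3: C -> aS => geaS
Step 4: S -> gA => geagA
Step 5: A -> eC => geageC
Step 6: C -> aS => geageaS
Step 7: S -> gA => geageagA
Step 8: A -> eC => geageageC
Step 9: C -> aS => geageageaS
Step 10: S -> gA => geageageagA
Step 11: A -> eC => geageageageC
Step 12: C -> a => geageageagea
Total derivation steps: 12

12


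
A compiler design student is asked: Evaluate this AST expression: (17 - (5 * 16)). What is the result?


Expression: (17 - (5 * 16))
Evaluating step by step:
  5 * 16 = 80
  17 - 80 = -63
Result: -63

-63


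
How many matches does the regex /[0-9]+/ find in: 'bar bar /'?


Pattern: /[0-9]+/ (int literals)
Input: 'bar bar /'
Scanning for matches:
Total matches: 0

0


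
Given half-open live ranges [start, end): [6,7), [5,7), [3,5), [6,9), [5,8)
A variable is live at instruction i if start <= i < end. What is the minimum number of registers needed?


Live ranges:
  Var0: [6, 7)
  Var1: [5, 7)
  Var2: [3, 5)
  Var3: [6, 9)
  Var4: [5, 8)
Sweep-line events (position, delta, active):
  pos=3 start -> active=1
  pos=5 end -> active=0
  pos=5 start -> active=1
  pos=5 start -> active=2
  pos=6 start -> active=3
  pos=6 start -> active=4
  pos=7 end -> active=3
  pos=7 end -> active=2
  pos=8 end -> active=1
  pos=9 end -> active=0
Maximum simultaneous active: 4
Minimum registers needed: 4

4


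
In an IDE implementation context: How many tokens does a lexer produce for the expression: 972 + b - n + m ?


Scanning '972 + b - n + m'
Token 1: '972' -> integer_literal
Token 2: '+' -> operator
Token 3: 'b' -> identifier
Token 4: '-' -> operator
Token 5: 'n' -> identifier
Token 6: '+' -> operator
Token 7: 'm' -> identifier
Total tokens: 7

7


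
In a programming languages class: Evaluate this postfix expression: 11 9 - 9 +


Processing tokens left to right:
Push 11, Push 9
Pop 11 and 9, compute 11 - 9 = 2, push 2
Push 9
Pop 2 and 9, compute 2 + 9 = 11, push 11
Stack result: 11

11


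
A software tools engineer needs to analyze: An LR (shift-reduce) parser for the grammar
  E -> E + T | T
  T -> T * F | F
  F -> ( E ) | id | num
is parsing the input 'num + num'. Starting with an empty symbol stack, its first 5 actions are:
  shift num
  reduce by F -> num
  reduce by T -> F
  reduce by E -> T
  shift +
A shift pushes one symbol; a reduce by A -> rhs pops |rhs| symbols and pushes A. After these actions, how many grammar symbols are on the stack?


Tracking the symbol stack through each action:
  Action 1: shift 'num' : push -> stack = [num] (size 1)
  Action 2: reduce by F -> num : pop 1, push F -> stack = [F] (size 1)
  Action 3: reduce by T -> F : pop 1, push T -> stack = [T] (size 1)
  Action 4: reduce by E -> T : pop 1, push E -> stack = [E] (size 1)
  Action 5: shift '+' : push -> stack = [E, +] (size 2)
Final stack size: 2

2


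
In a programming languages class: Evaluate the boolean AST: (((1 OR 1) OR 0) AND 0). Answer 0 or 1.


Step 1: Evaluate inner node
  1 OR 1 = 1
Step 2: Evaluate next node
  1 OR 0 = 1
Step 3: Evaluate root node
  1 AND 0 = 0

0


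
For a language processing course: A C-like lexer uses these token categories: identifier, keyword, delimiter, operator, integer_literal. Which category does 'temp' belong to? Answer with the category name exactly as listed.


Token: 'temp'
Checking categories:
  identifier: YES
  integer_literal: no
  operator: no
  keyword: no
  delimiter: no
Category: identifier

identifier


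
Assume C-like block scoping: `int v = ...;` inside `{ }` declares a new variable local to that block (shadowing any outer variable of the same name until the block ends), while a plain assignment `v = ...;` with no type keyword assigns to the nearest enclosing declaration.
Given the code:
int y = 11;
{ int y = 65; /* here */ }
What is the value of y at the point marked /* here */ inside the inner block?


Analyzing scoping rules:
Outer scope: declares y = 11
Inner block: 'int y = 65;' declares a NEW y that shadows the outer one
Inside the block the inner declaration is in scope -> 65
Result: 65

65


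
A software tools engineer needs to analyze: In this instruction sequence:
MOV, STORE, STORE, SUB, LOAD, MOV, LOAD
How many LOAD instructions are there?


Scanning instruction sequence for LOAD:
  Position 1: MOV
  Position 2: STORE
  Position 3: STORE
  Position 4: SUB
  Position 5: LOAD <- MATCH
  Position 6: MOV
  Position 7: LOAD <- MATCH
Matches at positions: [5, 7]
Total LOAD count: 2

2


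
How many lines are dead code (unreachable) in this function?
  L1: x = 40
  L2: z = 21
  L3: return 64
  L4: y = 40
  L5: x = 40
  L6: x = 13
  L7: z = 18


Analyzing control flow:
  L1: reachable (before return)
  L2: reachable (before return)
  L3: reachable (return statement)
  L4: DEAD (after return at L3)
  L5: DEAD (after return at L3)
  L6: DEAD (after return at L3)
  L7: DEAD (after return at L3)
Return at L3, total lines = 7
Dead lines: L4 through L7
Count: 4

4


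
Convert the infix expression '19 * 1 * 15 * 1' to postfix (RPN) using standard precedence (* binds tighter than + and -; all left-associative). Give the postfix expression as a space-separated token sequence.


Applying the shunting-yard algorithm:
  Operand 19 -> output
  Push '*' onto operator stack -> op-stack: [*]
  Operand 1 -> output
  See '*' (prec 2); top '*' (prec 2) >= it -> pop '*' to output
  Push '*' onto operator stack -> op-stack: [*]
  Operand 15 -> output
  See '*' (prec 2); top '*' (prec 2) >= it -> pop '*' to output
  Push '*' onto operator stack -> op-stack: [*]
  Operand 1 -> output
  End of input: pop '*' to output
Postfix result: 19 1 * 15 * 1 *

19 1 * 15 * 1 *


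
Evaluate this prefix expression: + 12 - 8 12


Parsing prefix expression: + 12 - 8 12
Step 1: Innermost operation '- 8 12'
  8 - 12 = -4
Step 2: Outer operation '+ 12 [-4]'
  12 + -4 = 8

8


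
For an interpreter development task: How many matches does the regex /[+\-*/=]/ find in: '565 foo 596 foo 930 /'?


Pattern: /[+\-*/=]/ (operators)
Input: '565 foo 596 foo 930 /'
Scanning for matches:
  Match 1: '/'
Total matches: 1

1


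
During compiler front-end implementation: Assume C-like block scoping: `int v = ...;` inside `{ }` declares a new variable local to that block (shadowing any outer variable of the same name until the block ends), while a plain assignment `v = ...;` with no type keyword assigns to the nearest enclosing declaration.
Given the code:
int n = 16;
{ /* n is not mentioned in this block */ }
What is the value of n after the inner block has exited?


Analyzing scoping rules:
Outer scope: declares n = 16
Inner block: n is neither redeclared nor assigned -> unchanged
After the block -> 16
Result: 16

16


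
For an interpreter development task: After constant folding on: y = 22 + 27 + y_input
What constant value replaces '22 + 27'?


Identifying constant sub-expression:
  Original: y = 22 + 27 + y_input
  22 and 27 are both compile-time constants
  Evaluating: 22 + 27 = 49
  After folding: y = 49 + y_input

49


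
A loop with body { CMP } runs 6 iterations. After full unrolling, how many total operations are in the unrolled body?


Loop body operations: CMP (1 op per iteration)
Unrolling 6 iterations:
  Iteration 1: CMP (1 ops)
  Iteration 2: CMP (1 ops)
  Iteration 3: CMP (1 ops)
  Iteration 4: CMP (1 ops)
  Iteration 5: CMP (1 ops)
  Iteration 6: CMP (1 ops)
Total: 6 iterations * 1 ops/iter = 6 operations

6


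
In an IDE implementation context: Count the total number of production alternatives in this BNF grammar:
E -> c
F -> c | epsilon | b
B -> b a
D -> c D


Counting alternatives per rule:
  E: 1 alternative(s)
  F: 3 alternative(s)
  B: 1 alternative(s)
  D: 1 alternative(s)
Sum: 1 + 3 + 1 + 1 = 6

6


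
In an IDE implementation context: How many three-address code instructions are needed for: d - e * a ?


Expression: d - e * a
Generating three-address code (respecting * over +/- precedence):
  Instruction 1: t1 = e * a
  Instruction 2: t2 = d - t1
Total instructions: 2

2


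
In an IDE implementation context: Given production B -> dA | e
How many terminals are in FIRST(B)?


Production: B -> dA | e
Examining each alternative for leading terminals:
  B -> dA : first terminal = 'd'
  B -> e : first terminal = 'e'
FIRST(B) = {d, e}
Count: 2

2


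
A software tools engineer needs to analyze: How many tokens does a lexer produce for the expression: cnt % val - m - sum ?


Scanning 'cnt % val - m - sum'
Token 1: 'cnt' -> identifier
Token 2: '%' -> operator
Token 3: 'val' -> identifier
Token 4: '-' -> operator
Token 5: 'm' -> identifier
Token 6: '-' -> operator
Token 7: 'sum' -> identifier
Total tokens: 7

7


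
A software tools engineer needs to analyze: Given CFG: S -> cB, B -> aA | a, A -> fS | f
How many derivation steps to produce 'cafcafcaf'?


Grammar: S -> cB, B -> aA | a, A -> fS | f
Deriving 'cafcafcaf':
Step 1: S -> cB => cB
Step 2: B -> aA => caA
Step 3: A -> fS => cafS
Step 4: S -> cB => cafcB
Step 5: B -> aA => cafcaA
Step 6: A -> fS => cafcafS
Step 7: S -> cB => cafcafcB
Step 8: B -> aA => cafcafcaA
Step 9: A -> f => cafcafcaf
Total derivation steps: 9

9


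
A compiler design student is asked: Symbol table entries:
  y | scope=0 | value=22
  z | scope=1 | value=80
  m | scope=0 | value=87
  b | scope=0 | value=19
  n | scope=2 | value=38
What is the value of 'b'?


Searching symbol table for 'b':
  y | scope=0 | value=22
  z | scope=1 | value=80
  m | scope=0 | value=87
  b | scope=0 | value=19 <- MATCH
  n | scope=2 | value=38
Found 'b' at scope 0 with value 19

19


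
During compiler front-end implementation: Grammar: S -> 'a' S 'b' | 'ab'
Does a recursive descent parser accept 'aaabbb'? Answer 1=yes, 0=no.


Grammar accepts strings of the form a^n b^n (n >= 1)
Word: 'aaabbb'
Counting: 3 a's and 3 b's
Check: 3 == 3? Yes
Derivation (S -> aSb applied 2 time(s), then S -> ab): S => aSb => aaSbb => aaabbb
Accepted

1


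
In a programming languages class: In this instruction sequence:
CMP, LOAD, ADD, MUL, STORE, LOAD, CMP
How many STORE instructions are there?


Scanning instruction sequence for STORE:
  Position 1: CMP
  Position 2: LOAD
  Position 3: ADD
  Position 4: MUL
  Position 5: STORE <- MATCH
  Position 6: LOAD
  Position 7: CMP
Matches at positions: [5]
Total STORE count: 1

1


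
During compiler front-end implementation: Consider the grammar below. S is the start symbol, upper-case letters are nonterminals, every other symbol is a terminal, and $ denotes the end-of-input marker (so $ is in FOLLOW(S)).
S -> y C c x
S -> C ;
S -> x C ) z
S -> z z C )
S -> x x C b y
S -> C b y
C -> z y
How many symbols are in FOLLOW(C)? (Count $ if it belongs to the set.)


S is the start symbol and does not occur in any rule body, so FOLLOW(S) = {$}.
Examining every occurrence of C in a rule body:
  S -> y C c x : C is followed by terminal 'c' -> add 'c'
  S -> C ; : C is followed by terminal ';' -> add ';'
  S -> x C ) z : C is followed by terminal ')' -> add ')'
  S -> z z C ) : C is followed by terminal ')' -> add ')' (already in the set)
  S -> x x C b y : C is followed by terminal 'b' -> add 'b'
  S -> C b y : C is followed by terminal 'b' -> add 'b' (already in the set)
  C -> z y : C does not occur in the body -> contributes nothing
FOLLOW(C) = {), ;, b, c}
Count: 4

4


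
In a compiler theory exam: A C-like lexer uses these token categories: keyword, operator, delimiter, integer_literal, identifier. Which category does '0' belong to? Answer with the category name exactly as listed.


Token: '0'
Checking categories:
  identifier: no
  integer_literal: YES
  operator: no
  keyword: no
  delimiter: no
Category: integer_literal

integer_literal


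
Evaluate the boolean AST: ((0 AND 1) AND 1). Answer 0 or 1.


Step 1: Evaluate inner node
  0 AND 1 = 0
Step 2: Evaluate root node
  0 AND 1 = 0

0


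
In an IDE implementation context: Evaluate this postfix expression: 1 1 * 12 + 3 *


Processing tokens left to right:
Push 1, Push 1
Pop 1 and 1, compute 1 * 1 = 1, push 1
Push 12
Pop 1 and 12, compute 1 + 12 = 13, push 13
Push 3
Pop 13 and 3, compute 13 * 3 = 39, push 39
Stack result: 39

39


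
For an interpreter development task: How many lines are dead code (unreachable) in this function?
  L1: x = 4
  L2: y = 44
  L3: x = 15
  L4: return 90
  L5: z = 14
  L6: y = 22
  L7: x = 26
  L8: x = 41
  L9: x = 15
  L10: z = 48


Analyzing control flow:
  L1: reachable (before return)
  L2: reachable (before return)
  L3: reachable (before return)
  L4: reachable (return statement)
  L5: DEAD (after return at L4)
  L6: DEAD (after return at L4)
  L7: DEAD (after return at L4)
  L8: DEAD (after return at L4)
  L9: DEAD (after return at L4)
  L10: DEAD (after return at L4)
Return at L4, total lines = 10
Dead lines: L5 through L10
Count: 6

6


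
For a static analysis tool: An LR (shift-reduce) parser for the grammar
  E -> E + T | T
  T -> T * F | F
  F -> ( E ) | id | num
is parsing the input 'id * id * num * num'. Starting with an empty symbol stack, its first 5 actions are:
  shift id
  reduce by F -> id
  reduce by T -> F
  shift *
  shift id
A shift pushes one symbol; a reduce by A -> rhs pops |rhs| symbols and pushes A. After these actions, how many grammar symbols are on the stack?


Tracking the symbol stack through each action:
  Action 1: shift 'id' : push -> stack = [id] (size 1)
  Action 2: reduce by F -> id : pop 1, push F -> stack = [F] (size 1)
  Action 3: reduce by T -> F : pop 1, push T -> stack = [T] (size 1)
  Action 4: shift '*' : push -> stack = [T, *] (size 2)
  Action 5: shift 'id' : push -> stack = [T, *, id] (size 3)
Final stack size: 3

3


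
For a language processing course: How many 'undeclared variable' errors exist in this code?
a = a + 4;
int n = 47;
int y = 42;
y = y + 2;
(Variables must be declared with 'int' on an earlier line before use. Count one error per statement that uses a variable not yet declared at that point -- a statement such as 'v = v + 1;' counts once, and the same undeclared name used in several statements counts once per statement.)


Scanning code line by line:
  Line 1: use 'a' -> ERROR (undeclared)
  Line 2: declare 'n' -> declared = ['n']
  Line 3: declare 'y' -> declared = ['n', 'y']
  Line 4: use 'y' -> OK (declared)
Total undeclared variable errors: 1

1


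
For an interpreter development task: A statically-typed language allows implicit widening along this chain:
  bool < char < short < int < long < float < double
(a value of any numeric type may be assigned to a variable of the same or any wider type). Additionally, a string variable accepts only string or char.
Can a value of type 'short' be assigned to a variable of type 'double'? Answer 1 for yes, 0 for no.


Target variable type: double
Source value type: short
Numeric ranks: short=2, double=6
Widening allowed iff rank(source) <= rank(target): 2 <= 6? Yes
Result: 1

1


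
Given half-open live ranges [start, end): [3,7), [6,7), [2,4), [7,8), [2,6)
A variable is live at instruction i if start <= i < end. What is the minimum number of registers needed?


Live ranges:
  Var0: [3, 7)
  Var1: [6, 7)
  Var2: [2, 4)
  Var3: [7, 8)
  Var4: [2, 6)
Sweep-line events (position, delta, active):
  pos=2 start -> active=1
  pos=2 start -> active=2
  pos=3 start -> active=3
  pos=4 end -> active=2
  pos=6 end -> active=1
  pos=6 start -> active=2
  pos=7 end -> active=1
  pos=7 end -> active=0
  pos=7 start -> active=1
  pos=8 end -> active=0
Maximum simultaneous active: 3
Minimum registers needed: 3

3


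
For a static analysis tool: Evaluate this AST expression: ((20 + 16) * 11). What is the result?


Expression: ((20 + 16) * 11)
Evaluating step by step:
  20 + 16 = 36
  36 * 11 = 396
Result: 396

396


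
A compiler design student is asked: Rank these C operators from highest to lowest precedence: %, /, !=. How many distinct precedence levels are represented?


Looking up precedence for each operator:
  % -> precedence 6
  / -> precedence 6
  != -> precedence 3
Sorted highest to lowest: %, /, !=
Distinct precedence values: [6, 3]
Number of distinct levels: 2

2


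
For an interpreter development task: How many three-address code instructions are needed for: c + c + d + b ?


Expression: c + c + d + b
Generating three-address code (respecting * over +/- precedence):
  Instruction 1: t1 = c + c
  Instruction 2: t2 = t1 + d
  Instruction 3: t3 = t2 + b
Total instructions: 3

3


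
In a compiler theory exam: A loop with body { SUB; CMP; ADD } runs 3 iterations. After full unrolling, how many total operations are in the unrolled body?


Loop body operations: SUB, CMP, ADD (3 ops per iteration)
Unrolling 3 iterations:
  Iteration 1: SUB, CMP, ADD (3 ops)
  Iteration 2: SUB, CMP, ADD (3 ops)
  Iteration 3: SUB, CMP, ADD (3 ops)
Total: 3 iterations * 3 ops/iter = 9 operations

9


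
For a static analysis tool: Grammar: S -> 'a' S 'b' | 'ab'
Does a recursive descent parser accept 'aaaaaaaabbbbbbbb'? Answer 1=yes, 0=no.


Grammar accepts strings of the form a^n b^n (n >= 1)
Word: 'aaaaaaaabbbbbbbb'
Counting: 8 a's and 8 b's
Check: 8 == 8? Yes
Derivation (S -> aSb applied 7 time(s), then S -> ab): S => aSb => aaSbb => aaaSbbb => aaaaSbbbb => aaaaaSbbbbb => aaaaaaSbbbbbb => aaaaaaaSbbbbbbb => aaaaaaaabbbbbbbb
Accepted

1


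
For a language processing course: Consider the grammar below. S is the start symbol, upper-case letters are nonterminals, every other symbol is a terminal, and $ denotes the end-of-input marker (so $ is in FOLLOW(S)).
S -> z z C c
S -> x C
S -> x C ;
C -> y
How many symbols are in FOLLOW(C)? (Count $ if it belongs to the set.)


S is the start symbol and does not occur in any rule body, so FOLLOW(S) = {$}.
Examining every occurrence of C in a rule body:
  S -> z z C c : C is followed by terminal 'c' -> add 'c'
  S -> x C : C is at the right end -> add FOLLOW(S) = {$}
  S -> x C ; : C is followed by terminal ';' -> add ';'
  C -> y : C does not occur in the body -> contributes nothing
FOLLOW(C) = {;, c, $}
Count: 3

3


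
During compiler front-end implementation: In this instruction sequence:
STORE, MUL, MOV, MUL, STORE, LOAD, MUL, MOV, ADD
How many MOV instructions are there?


Scanning instruction sequence for MOV:
  Position 1: STORE
  Position 2: MUL
  Position 3: MOV <- MATCH
  Position 4: MUL
  Position 5: STORE
  Position 6: LOAD
  Position 7: MUL
  Position 8: MOV <- MATCH
  Position 9: ADD
Matches at positions: [3, 8]
Total MOV count: 2

2


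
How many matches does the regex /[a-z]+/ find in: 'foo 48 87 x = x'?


Pattern: /[a-z]+/ (identifiers)
Input: 'foo 48 87 x = x'
Scanning for matches:
  Match 1: 'foo'
  Match 2: 'x'
  Match 3: 'x'
Total matches: 3

3


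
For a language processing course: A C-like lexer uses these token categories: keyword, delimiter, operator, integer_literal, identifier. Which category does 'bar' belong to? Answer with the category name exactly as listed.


Token: 'bar'
Checking categories:
  identifier: YES
  integer_literal: no
  operator: no
  keyword: no
  delimiter: no
Category: identifier

identifier


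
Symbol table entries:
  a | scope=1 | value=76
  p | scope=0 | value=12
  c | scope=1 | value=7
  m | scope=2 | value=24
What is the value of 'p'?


Searching symbol table for 'p':
  a | scope=1 | value=76
  p | scope=0 | value=12 <- MATCH
  c | scope=1 | value=7
  m | scope=2 | value=24
Found 'p' at scope 0 with value 12

12


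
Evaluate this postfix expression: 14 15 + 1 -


Processing tokens left to right:
Push 14, Push 15
Pop 14 and 15, compute 14 + 15 = 29, push 29
Push 1
Pop 29 and 1, compute 29 - 1 = 28, push 28
Stack result: 28

28


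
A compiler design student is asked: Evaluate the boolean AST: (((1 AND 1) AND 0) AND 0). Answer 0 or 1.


Step 1: Evaluate inner node
  1 AND 1 = 1
Step 2: Evaluate next node
  1 AND 0 = 0
Step 3: Evaluate root node
  0 AND 0 = 0

0


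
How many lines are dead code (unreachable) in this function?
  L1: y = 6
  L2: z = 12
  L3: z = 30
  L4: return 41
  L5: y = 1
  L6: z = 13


Analyzing control flow:
  L1: reachable (before return)
  L2: reachable (before return)
  L3: reachable (before return)
  L4: reachable (return statement)
  L5: DEAD (after return at L4)
  L6: DEAD (after return at L4)
Return at L4, total lines = 6
Dead lines: L5 through L6
Count: 2

2


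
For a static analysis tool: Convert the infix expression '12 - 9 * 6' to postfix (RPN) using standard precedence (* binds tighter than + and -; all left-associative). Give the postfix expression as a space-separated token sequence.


Applying the shunting-yard algorithm:
  Operand 12 -> output
  Push '-' onto operator stack -> op-stack: [-]
  Operand 9 -> output
  Push '*' onto operator stack -> op-stack: [-, *]
  Operand 6 -> output
  End of input: pop '*' to output
  End of input: pop '-' to output
Postfix result: 12 9 6 * -

12 9 6 * -


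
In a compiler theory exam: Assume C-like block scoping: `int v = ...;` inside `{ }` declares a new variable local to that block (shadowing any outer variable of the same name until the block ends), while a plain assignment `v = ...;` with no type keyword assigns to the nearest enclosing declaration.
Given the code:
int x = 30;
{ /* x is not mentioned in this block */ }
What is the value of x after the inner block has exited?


Analyzing scoping rules:
Outer scope: declares x = 30
Inner block: x is neither redeclared nor assigned -> unchanged
After the block -> 30
Result: 30

30


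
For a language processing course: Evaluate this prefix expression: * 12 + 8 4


Parsing prefix expression: * 12 + 8 4
Step 1: Innermost operation '+ 8 4'
  8 + 4 = 12
Step 2: Outer operation '* 12 [12]'
  12 * 12 = 144

144


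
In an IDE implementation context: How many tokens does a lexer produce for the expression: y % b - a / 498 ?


Scanning 'y % b - a / 498'
Token 1: 'y' -> identifier
Token 2: '%' -> operator
Token 3: 'b' -> identifier
Token 4: '-' -> operator
Token 5: 'a' -> identifier
Token 6: '/' -> operator
Token 7: '498' -> integer_literal
Total tokens: 7

7


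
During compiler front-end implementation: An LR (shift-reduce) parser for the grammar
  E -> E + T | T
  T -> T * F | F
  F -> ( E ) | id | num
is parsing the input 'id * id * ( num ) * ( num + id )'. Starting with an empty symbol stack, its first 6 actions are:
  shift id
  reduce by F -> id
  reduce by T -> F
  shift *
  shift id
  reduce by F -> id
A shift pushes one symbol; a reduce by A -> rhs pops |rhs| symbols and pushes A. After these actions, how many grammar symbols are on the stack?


Tracking the symbol stack through each action:
  Action 1: shift 'id' : push -> stack = [id] (size 1)
  Action 2: reduce by F -> id : pop 1, push F -> stack = [F] (size 1)
  Action 3: reduce by T -> F : pop 1, push T -> stack = [T] (size 1)
  Action 4: shift '*' : push -> stack = [T, *] (size 2)
  Action 5: shift 'id' : push -> stack = [T, *, id] (size 3)
  Action 6: reduce by F -> id : pop 1, push F -> stack = [T, *, F] (size 3)
Final stack size: 3

3


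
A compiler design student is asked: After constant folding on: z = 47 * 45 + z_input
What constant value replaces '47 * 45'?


Identifying constant sub-expression:
  Original: z = 47 * 45 + z_input
  47 and 45 are both compile-time constants
  Evaluating: 47 * 45 = 2115
  After folding: z = 2115 + z_input

2115


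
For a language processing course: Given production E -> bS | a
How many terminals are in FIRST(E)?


Production: E -> bS | a
Examining each alternative for leading terminals:
  E -> bS : first terminal = 'b'
  E -> a : first terminal = 'a'
FIRST(E) = {a, b}
Count: 2

2


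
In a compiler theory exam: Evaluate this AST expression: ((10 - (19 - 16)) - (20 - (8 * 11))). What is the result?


Expression: ((10 - (19 - 16)) - (20 - (8 * 11)))
Evaluating step by step:
  19 - 16 = 3
  10 - 3 = 7
  8 * 11 = 88
  20 - 88 = -68
  7 - -68 = 75
Result: 75

75


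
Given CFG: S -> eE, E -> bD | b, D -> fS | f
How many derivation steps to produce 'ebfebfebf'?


Grammar: S -> eE, E -> bD | b, D -> fS | f
Deriving 'ebfebfebf':
Step 1: S -> eE => eE
Step 2: E -> bD => ebD
Step 3: D -> fS => ebfS
Step 4: S -> eE => ebfeE
Step 5: E -> bD => ebfebD
Step 6: D -> fS => ebfebfS
Step 7: S -> eE => ebfebfeE
Step 8: E -> bD => ebfebfebD
Step 9: D -> f => ebfebfebf
Total derivation steps: 9

9


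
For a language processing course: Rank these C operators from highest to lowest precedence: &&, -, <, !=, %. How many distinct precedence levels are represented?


Looking up precedence for each operator:
  && -> precedence 2
  - -> precedence 5
  < -> precedence 4
  != -> precedence 3
  % -> precedence 6
Sorted highest to lowest: %, -, <, !=, &&
Distinct precedence values: [6, 5, 4, 3, 2]
Number of distinct levels: 5

5


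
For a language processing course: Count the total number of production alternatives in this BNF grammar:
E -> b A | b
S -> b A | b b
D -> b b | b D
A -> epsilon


Counting alternatives per rule:
  E: 2 alternative(s)
  S: 2 alternative(s)
  D: 2 alternative(s)
  A: 1 alternative(s)
Sum: 2 + 2 + 2 + 1 = 7

7


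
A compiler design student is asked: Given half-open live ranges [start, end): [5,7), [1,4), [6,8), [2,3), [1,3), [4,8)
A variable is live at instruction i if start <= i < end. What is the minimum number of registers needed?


Live ranges:
  Var0: [5, 7)
  Var1: [1, 4)
  Var2: [6, 8)
  Var3: [2, 3)
  Var4: [1, 3)
  Var5: [4, 8)
Sweep-line events (position, delta, active):
  pos=1 start -> active=1
  pos=1 start -> active=2
  pos=2 start -> active=3
  pos=3 end -> active=2
  pos=3 end -> active=1
  pos=4 end -> active=0
  pos=4 start -> active=1
  pos=5 start -> active=2
  pos=6 start -> active=3
  pos=7 end -> active=2
  pos=8 end -> active=1
  pos=8 end -> active=0
Maximum simultaneous active: 3
Minimum registers needed: 3

3


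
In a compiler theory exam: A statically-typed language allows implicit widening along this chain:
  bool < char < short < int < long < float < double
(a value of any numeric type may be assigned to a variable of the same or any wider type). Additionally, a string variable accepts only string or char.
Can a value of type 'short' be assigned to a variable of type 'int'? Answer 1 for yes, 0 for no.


Target variable type: int
Source value type: short
Numeric ranks: short=2, int=3
Widening allowed iff rank(source) <= rank(target): 2 <= 3? Yes
Result: 1

1


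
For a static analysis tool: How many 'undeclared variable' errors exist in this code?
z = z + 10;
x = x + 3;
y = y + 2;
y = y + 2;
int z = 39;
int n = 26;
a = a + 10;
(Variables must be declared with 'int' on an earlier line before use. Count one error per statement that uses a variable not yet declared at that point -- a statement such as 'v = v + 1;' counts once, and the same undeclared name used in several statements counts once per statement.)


Scanning code line by line:
  Line 1: use 'z' -> ERROR (undeclared)
  Line 2: use 'x' -> ERROR (undeclared)
  Line 3: use 'y' -> ERROR (undeclared)
  Line 4: use 'y' -> ERROR (undeclared)
  Line 5: declare 'z' -> declared = ['z']
  Line 6: declare 'n' -> declared = ['n', 'z']
  Line 7: use 'a' -> ERROR (undeclared)
Total undeclared variable errors: 5

5


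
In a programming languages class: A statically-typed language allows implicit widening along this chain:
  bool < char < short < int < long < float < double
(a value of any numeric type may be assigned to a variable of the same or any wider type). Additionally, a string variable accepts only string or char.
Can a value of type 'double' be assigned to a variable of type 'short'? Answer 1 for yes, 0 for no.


Target variable type: short
Source value type: double
Numeric ranks: double=6, short=2
Widening allowed iff rank(source) <= rank(target): 6 <= 2? No
Result: 0

0
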